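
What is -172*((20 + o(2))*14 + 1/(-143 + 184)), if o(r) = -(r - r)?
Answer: -1974732/41 ≈ -48164.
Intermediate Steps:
o(r) = 0 (o(r) = -1*0 = 0)
-172*((20 + o(2))*14 + 1/(-143 + 184)) = -172*((20 + 0)*14 + 1/(-143 + 184)) = -172*(20*14 + 1/41) = -172*(280 + 1/41) = -172*11481/41 = -1974732/41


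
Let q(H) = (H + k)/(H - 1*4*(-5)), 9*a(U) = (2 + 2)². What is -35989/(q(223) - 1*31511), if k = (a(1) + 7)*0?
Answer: 8745327/7656950 ≈ 1.1421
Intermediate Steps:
a(U) = 16/9 (a(U) = (2 + 2)²/9 = (⅑)*4² = (⅑)*16 = 16/9)
k = 0 (k = (16/9 + 7)*0 = (79/9)*0 = 0)
q(H) = H/(20 + H) (q(H) = (H + 0)/(H - 1*4*(-5)) = H/(H - 4*(-5)) = H/(H + 20) = H/(20 + H))
-35989/(q(223) - 1*31511) = -35989/(223/(20 + 223) - 1*31511) = -35989/(223/243 - 31511) = -35989/(-7656950/243) = -35989*(-243/7656950) = 8745327/7656950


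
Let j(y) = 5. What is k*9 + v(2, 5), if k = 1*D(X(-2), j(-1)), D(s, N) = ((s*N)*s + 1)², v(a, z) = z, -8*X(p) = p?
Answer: 5249/256 ≈ 20.504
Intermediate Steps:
X(p) = -p/8
D(s, N) = (1 + N*s²)² (D(s, N) = ((N*s)*s + 1)² = (N*s² + 1)² = (1 + N*s²)²)
k = 441/256 (k = 1*(1 + 5*(-⅛*(-2))²)² = 1*(1 + 5*(¼)²)² = 1*(1 + 5*(1/16))² = 1*(1 + 5/16)² = 1*(21/16)² = 1*(441/256) = 441/256 ≈ 1.7227)
k*9 + v(2, 5) = (441/256)*9 + 5 = 3969/256 + 5 = 5249/256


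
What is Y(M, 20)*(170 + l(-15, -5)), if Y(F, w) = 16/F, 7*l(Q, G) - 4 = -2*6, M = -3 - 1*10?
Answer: -18912/91 ≈ -207.82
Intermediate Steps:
M = -13 (M = -3 - 10 = -13)
l(Q, G) = -8/7 (l(Q, G) = 4/7 + (-2*6)/7 = 4/7 + (⅐)*(-12) = 4/7 - 12/7 = -8/7)
Y(M, 20)*(170 + l(-15, -5)) = (16/(-13))*(170 - 8/7) = (16*(-1/13))*(1182/7) = -16/13*1182/7 = -18912/91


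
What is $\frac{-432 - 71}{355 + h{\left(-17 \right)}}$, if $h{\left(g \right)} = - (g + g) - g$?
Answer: $- \frac{503}{406} \approx -1.2389$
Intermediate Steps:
$h{\left(g \right)} = - 3 g$ ($h{\left(g \right)} = - 2 g - g = - 3 g$)
$\frac{-432 - 71}{355 + h{\left(-17 \right)}} = \frac{-432 - 71}{355 - -51} = - \frac{503}{355 + 51} = - \frac{503}{406}$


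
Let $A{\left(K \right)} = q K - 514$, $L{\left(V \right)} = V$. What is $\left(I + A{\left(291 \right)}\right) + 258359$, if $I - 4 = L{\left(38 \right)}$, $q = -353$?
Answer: $155164$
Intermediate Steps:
$I = 42$ ($I = 4 + 38 = 42$)
$A{\left(K \right)} = -514 - 353 K$ ($A{\left(K \right)} = - 353 K - 514 = -514 - 353 K$)
$\left(I + A{\left(291 \right)}\right) + 258359 = \left(42 - 103237\right) + 258359 = -103195 + 258359 = 155164$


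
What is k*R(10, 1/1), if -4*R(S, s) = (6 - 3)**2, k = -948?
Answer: 2133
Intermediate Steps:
R(S, s) = -9/4 (R(S, s) = -(6 - 3)**2/4 = -1/4*3**2 = -1/4*9 = -9/4)
k*R(10, 1/1) = -948*(-9/4) = 2133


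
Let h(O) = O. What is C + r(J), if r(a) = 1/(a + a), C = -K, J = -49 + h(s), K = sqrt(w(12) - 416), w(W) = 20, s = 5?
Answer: -1/88 - 6*I*sqrt(11) ≈ -0.011364 - 19.9*I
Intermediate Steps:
K = 6*I*sqrt(11) (K = sqrt(20 - 416) = sqrt(-396) = 6*I*sqrt(11) ≈ 19.9*I)
J = -44 (J = -49 + 5 = -44)
C = -6*I*sqrt(11) ≈ -19.9*I
r(a) = 1/(2*a)
C + r(J) = -6*I*sqrt(11) + (1/2)/(-44) = -6*I*sqrt(11) + (1/2)*(-1/44) = -6*I*sqrt(11) - 1/88 = -1/88 - 6*I*sqrt(11)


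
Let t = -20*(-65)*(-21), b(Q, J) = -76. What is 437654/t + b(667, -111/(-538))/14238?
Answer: -74207053/4627350 ≈ -16.037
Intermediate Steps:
t = -27300 (t = 1300*(-21) = -27300)
437654/t + b(667, -111/(-538))/14238 = 437654/(-27300) - 76/14238 = 437654*(-1/27300) - 76*1/14238 = -31261/1950 - 38/7119 = -74207053/4627350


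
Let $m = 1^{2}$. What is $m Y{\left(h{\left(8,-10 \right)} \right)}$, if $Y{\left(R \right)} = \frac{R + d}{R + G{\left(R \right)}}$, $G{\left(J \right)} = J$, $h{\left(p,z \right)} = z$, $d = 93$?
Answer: $- \frac{83}{20} \approx -4.15$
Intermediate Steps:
$Y{\left(R \right)} = \frac{93 + R}{2 R}$ ($Y{\left(R \right)} = \frac{R + 93}{R + R} = \frac{93 + R}{2 R}$)
$m = 1$
$m Y{\left(h{\left(8,-10 \right)} \right)} = 1 \frac{93 - 10}{2 \left(-10\right)} = 1 \cdot \frac{1}{2} \left(- \frac{1}{10}\right) 83 = 1 \left(- \frac{83}{20}\right) = - \frac{83}{20}$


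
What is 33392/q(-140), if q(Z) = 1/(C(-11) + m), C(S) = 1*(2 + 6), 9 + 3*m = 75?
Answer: 1001760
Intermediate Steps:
m = 22 (m = -3 + (⅓)*75 = -3 + 25 = 22)
C(S) = 8 (C(S) = 1*8 = 8)
q(Z) = 1/30 (q(Z) = 1/(8 + 22) = 1/30)
33392/q(-140) = 33392/(1/30) = 33392*30 = 1001760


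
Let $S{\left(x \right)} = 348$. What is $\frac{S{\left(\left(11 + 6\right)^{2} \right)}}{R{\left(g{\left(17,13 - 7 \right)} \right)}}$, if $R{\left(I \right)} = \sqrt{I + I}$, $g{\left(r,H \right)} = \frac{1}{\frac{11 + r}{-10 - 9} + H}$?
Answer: $\frac{348 \sqrt{817}}{19} \approx 523.52$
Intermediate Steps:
$g{\left(r,H \right)} = \frac{1}{- \frac{11}{19} + H - \frac{r}{19}}$ ($g{\left(r,H \right)} = \frac{1}{\frac{11 + r}{-19} + H} = \frac{1}{\left(11 + r\right) \left(- \frac{1}{19}\right) + H} = \frac{1}{\left(- \frac{11}{19} - \frac{r}{19}\right) + H} = \frac{1}{- \frac{11}{19} + H - \frac{r}{19}}$)
$R{\left(I \right)} = \sqrt{2} \sqrt{I}$ ($R{\left(I \right)} = \sqrt{2 I} = \sqrt{2} \sqrt{I}$)
$\frac{S{\left(\left(11 + 6\right)^{2} \right)}}{R{\left(g{\left(17,13 - 7 \right)} \right)}} = \frac{348}{\sqrt{2} \sqrt{- \frac{19}{11 + 17 - 19 \left(13 - 7\right)}}} = \frac{348}{\sqrt{2} \sqrt{- \frac{19}{11 + 17 - 114}}} = \frac{348}{\sqrt{2} \sqrt{- \frac{19}{-86}}} = \frac{348}{\sqrt{2} \sqrt{\left(-19\right) \left(- \frac{1}{86}\right)}} = \frac{348}{\sqrt{2} \sqrt{\frac{19}{86}}} = \frac{348}{\sqrt{2} \frac{\sqrt{1634}}{86}} = \frac{348}{\frac{1}{43} \sqrt{817}} = 348 \frac{\sqrt{817}}{19} = \frac{348 \sqrt{817}}{19}$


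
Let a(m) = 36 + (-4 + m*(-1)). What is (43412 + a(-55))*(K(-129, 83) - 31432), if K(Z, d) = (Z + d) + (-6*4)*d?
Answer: -1455911530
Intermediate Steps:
K(Z, d) = Z - 23*d (K(Z, d) = (Z + d) - 24*d = Z - 23*d)
a(m) = 32 - m (a(m) = 36 + (-4 - m) = 32 - m)
(43412 + a(-55))*(K(-129, 83) - 31432) = (43412 + (32 - 1*(-55)))*((-129 - 23*83) - 31432) = (43412 + (32 + 55))*((-129 - 1909) - 31432) = (43412 + 87)*(-2038 - 31432) = 43499*(-33470) = -1455911530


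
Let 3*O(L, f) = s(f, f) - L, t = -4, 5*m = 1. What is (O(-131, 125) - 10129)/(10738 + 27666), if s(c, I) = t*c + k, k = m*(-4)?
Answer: -38446/144015 ≈ -0.26696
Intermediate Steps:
m = ⅕ (m = (⅕)*1 = ⅕ ≈ 0.20000)
k = -⅘ (k = (⅕)*(-4) = -⅘ ≈ -0.80000)
s(c, I) = -⅘ - 4*c (s(c, I) = -4*c - ⅘ = -⅘ - 4*c)
O(L, f) = -4/15 - 4*f/3 - L/3 (O(L, f) = ((-⅘ - 4*f) - L)/3 = (-⅘ - L - 4*f)/3 = -4/15 - 4*f/3 - L/3)
(O(-131, 125) - 10129)/(10738 + 27666) = ((-4/15 - 4/3*125 - ⅓*(-131)) - 10129)/(10738 + 27666) = ((-4/15 - 500/3 + 131/3) - 10129)/38404 = (-1849/15 - 10129)*(1/38404) = -153784/15*1/38404 = -38446/144015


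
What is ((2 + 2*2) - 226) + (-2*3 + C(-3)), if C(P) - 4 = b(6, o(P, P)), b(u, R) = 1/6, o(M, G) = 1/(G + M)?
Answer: -1331/6 ≈ -221.83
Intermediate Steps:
b(u, R) = ⅙ (b(u, R) = 1*(⅙) = ⅙)
C(P) = 25/6 (C(P) = 4 + ⅙ = 25/6)
((2 + 2*2) - 226) + (-2*3 + C(-3)) = ((2 + 2*2) - 226) + (-2*3 + 25/6) = ((2 + 4) - 226) + (-6 + 25/6) = (6 - 226) - 11/6 = -220 - 11/6 = -1331/6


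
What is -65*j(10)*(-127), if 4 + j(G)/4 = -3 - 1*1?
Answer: -264160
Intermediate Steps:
j(G) = -32 (j(G) = -16 + 4*(-3 - 1*1) = -16 + 4*(-3 - 1) = -16 + 4*(-4) = -16 - 16 = -32)
-65*j(10)*(-127) = -65*(-32)*(-127) = 2080*(-127) = -264160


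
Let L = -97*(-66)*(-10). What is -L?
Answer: 64020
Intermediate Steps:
L = -64020 (L = 6402*(-10) = -64020)
-L = -1*(-64020) = 64020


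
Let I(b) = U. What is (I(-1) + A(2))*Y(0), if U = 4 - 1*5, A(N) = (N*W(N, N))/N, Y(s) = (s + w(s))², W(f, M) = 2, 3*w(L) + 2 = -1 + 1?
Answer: 4/9 ≈ 0.44444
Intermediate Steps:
w(L) = -⅔ (w(L) = -⅔ + (-1 + 1)/3 = -⅔ + (⅓)*0 = -⅔ + 0 = -⅔)
Y(s) = (-⅔ + s)² (Y(s) = (s - ⅔)² = (-⅔ + s)²)
A(N) = 2 (A(N) = (N*2)/N = (2*N)/N = 2)
U = -1 (U = 4 - 5 = -1)
I(b) = -1
(I(-1) + A(2))*Y(0) = (-1 + 2)*((-2 + 3*0)²/9) = 1*((-2 + 0)²/9) = 1*((⅑)*(-2)²) = 1*((⅑)*4) = 1*(4/9) = 4/9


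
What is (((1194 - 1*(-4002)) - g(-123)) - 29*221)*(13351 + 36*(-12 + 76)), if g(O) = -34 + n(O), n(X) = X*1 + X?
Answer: -14606115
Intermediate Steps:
n(X) = 2*X (n(X) = X + X = 2*X)
g(O) = -34 + 2*O
(((1194 - 1*(-4002)) - g(-123)) - 29*221)*(13351 + 36*(-12 + 76)) = (((1194 - 1*(-4002)) - (-34 + 2*(-123))) - 29*221)*(13351 + 36*(-12 + 76)) = (((1194 + 4002) - (-34 - 246)) - 6409)*(13351 + 36*64) = ((5196 - 1*(-280)) - 6409)*(13351 + 2304) = ((5196 + 280) - 6409)*15655 = (5476 - 6409)*15655 = -933*15655 = -14606115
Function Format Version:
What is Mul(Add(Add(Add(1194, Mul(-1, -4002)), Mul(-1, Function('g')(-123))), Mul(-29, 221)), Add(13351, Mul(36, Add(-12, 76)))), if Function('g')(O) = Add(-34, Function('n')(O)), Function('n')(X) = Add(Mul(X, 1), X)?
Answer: -14606115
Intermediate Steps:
Function('n')(X) = Mul(2, X) (Function('n')(X) = Add(X, X) = Mul(2, X))
Function('g')(O) = Add(-34, Mul(2, O))
Mul(Add(Add(Add(1194, Mul(-1, -4002)), Mul(-1, Function('g')(-123))), Mul(-29, 221)), Add(13351, Mul(36, Add(-12, 76)))) = Mul(Add(Add(Add(1194, Mul(-1, -4002)), Mul(-1, Add(-34, Mul(2, -123)))), Mul(-29, 221)), Add(13351, Mul(36, Add(-12, 76)))) = Mul(Add(Add(Add(1194, 4002), Mul(-1, Add(-34, -246))), -6409), Add(13351, Mul(36, 64))) = Mul(Add(Add(5196, Mul(-1, -280)), -6409), Add(13351, 2304)) = Mul(Add(Add(5196, 280), -6409), 15655) = Mul(Add(5476, -6409), 15655) = Mul(-933, 15655) = -14606115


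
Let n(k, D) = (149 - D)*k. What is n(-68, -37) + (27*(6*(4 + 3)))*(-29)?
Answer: -45534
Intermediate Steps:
n(k, D) = k*(149 - D)
n(-68, -37) + (27*(6*(4 + 3)))*(-29) = -68*(149 - 1*(-37)) + (27*(6*(4 + 3)))*(-29) = -68*(149 + 37) + (27*(6*7))*(-29) = -68*186 + (27*42)*(-29) = -12648 + 1134*(-29) = -12648 - 32886 = -45534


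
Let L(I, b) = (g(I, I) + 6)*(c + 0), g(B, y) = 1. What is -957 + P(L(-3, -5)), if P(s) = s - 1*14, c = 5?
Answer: -936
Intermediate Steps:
L(I, b) = 35 (L(I, b) = (1 + 6)*(5 + 0) = 7*5 = 35)
P(s) = -14 + s (P(s) = s - 14 = -14 + s)
-957 + P(L(-3, -5)) = -957 + (-14 + 35) = -957 + 21 = -936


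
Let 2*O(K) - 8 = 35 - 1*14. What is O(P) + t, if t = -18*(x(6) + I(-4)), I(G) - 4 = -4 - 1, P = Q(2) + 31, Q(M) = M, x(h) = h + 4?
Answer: -295/2 ≈ -147.50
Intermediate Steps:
x(h) = 4 + h
P = 33 (P = 2 + 31 = 33)
I(G) = -1 (I(G) = 4 + (-4 - 1) = 4 - 5 = -1)
O(K) = 29/2 (O(K) = 4 + (35 - 1*14)/2 = 4 + (35 - 14)/2 = 4 + (½)*21 = 4 + 21/2 = 29/2)
t = -162 (t = -18*((4 + 6) - 1) = -18*(10 - 1) = -18*9 = -162)
O(P) + t = 29/2 - 162 = -295/2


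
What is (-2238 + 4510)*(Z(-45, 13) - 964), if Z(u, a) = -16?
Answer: -2226560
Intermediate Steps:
(-2238 + 4510)*(Z(-45, 13) - 964) = (-2238 + 4510)*(-16 - 964) = 2272*(-980) = -2226560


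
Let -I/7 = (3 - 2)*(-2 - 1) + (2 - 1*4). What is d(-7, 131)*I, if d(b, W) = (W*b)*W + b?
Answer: -4204690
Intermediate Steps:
d(b, W) = b + b*W² (d(b, W) = b*W² + b = b + b*W²)
I = 35 (I = -7*((3 - 2)*(-2 - 1) + (2 - 1*4)) = -7*(1*(-3) + (2 - 4)) = -7*(-3 - 2) = -7*(-5) = 35)
d(-7, 131)*I = -7*(1 + 131²)*35 = -7*(1 + 17161)*35 = -7*17162*35 = -120134*35 = -4204690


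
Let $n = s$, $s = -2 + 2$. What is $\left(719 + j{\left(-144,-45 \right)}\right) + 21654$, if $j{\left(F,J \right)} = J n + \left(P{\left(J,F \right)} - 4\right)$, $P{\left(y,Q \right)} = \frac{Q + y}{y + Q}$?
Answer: $22370$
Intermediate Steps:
$P{\left(y,Q \right)} = 1$ ($P{\left(y,Q \right)} = \frac{Q + y}{Q + y} = 1$)
$s = 0$
$n = 0$
$j{\left(F,J \right)} = -3$ ($j{\left(F,J \right)} = J 0 + \left(1 - 4\right) = 0 - 3 = -3$)
$\left(719 + j{\left(-144,-45 \right)}\right) + 21654 = \left(719 - 3\right) + 21654 = 716 + 21654 = 22370$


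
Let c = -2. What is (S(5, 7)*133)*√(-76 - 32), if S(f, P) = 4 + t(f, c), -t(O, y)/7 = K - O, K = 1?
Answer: 25536*I*√3 ≈ 44230.0*I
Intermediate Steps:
t(O, y) = -7 + 7*O (t(O, y) = -7*(1 - O) = -7 + 7*O)
S(f, P) = -3 + 7*f (S(f, P) = 4 + (-7 + 7*f) = -3 + 7*f)
(S(5, 7)*133)*√(-76 - 32) = ((-3 + 7*5)*133)*√(-76 - 32) = ((-3 + 35)*133)*√(-108) = (32*133)*(6*I*√3) = 4256*(6*I*√3) = 25536*I*√3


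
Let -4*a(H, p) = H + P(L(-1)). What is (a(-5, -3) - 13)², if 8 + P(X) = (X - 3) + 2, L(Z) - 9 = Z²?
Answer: 144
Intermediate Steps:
L(Z) = 9 + Z²
P(X) = -9 + X (P(X) = -8 + ((X - 3) + 2) = -8 + ((-3 + X) + 2) = -8 + (-1 + X) = -9 + X)
a(H, p) = -¼ - H/4 (a(H, p) = -(H + (-9 + (9 + (-1)²)))/4 = -(H + (-9 + (9 + 1)))/4 = -(H + (-9 + 10))/4 = -(H + 1)/4 = -(1 + H)/4 = -¼ - H/4)
(a(-5, -3) - 13)² = ((-¼ - ¼*(-5)) - 13)² = ((-¼ + 5/4) - 13)² = (1 - 13)² = (-12)² = 144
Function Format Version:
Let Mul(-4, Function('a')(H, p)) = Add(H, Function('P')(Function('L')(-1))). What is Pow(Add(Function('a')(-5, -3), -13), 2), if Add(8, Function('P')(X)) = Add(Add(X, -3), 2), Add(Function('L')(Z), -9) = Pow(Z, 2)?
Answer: 144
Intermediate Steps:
Function('L')(Z) = Add(9, Pow(Z, 2))
Function('P')(X) = Add(-9, X) (Function('P')(X) = Add(-8, Add(Add(X, -3), 2)) = Add(-8, Add(Add(-3, X), 2)) = Add(-8, Add(-1, X)) = Add(-9, X))
Function('a')(H, p) = Add(Rational(-1, 4), Mul(Rational(-1, 4), H)) (Function('a')(H, p) = Mul(Rational(-1, 4), Add(H, Add(-9, Add(9, Pow(-1, 2))))) = Mul(Rational(-1, 4), Add(H, Add(-9, Add(9, 1)))) = Mul(Rational(-1, 4), Add(H, Add(-9, 10))) = Mul(Rational(-1, 4), Add(H, 1)) = Mul(Rational(-1, 4), Add(1, H)) = Add(Rational(-1, 4), Mul(Rational(-1, 4), H)))
Pow(Add(Function('a')(-5, -3), -13), 2) = Pow(Add(Add(Rational(-1, 4), Mul(Rational(-1, 4), -5)), -13), 2) = Pow(Add(Add(Rational(-1, 4), Rational(5, 4)), -13), 2) = Pow(Add(1, -13), 2) = Pow(-12, 2) = 144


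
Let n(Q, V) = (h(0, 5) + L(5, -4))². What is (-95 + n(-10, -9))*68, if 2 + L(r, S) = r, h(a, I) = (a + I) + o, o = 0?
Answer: -2108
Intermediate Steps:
h(a, I) = I + a (h(a, I) = (a + I) + 0 = (I + a) + 0 = I + a)
L(r, S) = -2 + r
n(Q, V) = 64 (n(Q, V) = ((5 + 0) + (-2 + 5))² = (5 + 3)² = 8² = 64)
(-95 + n(-10, -9))*68 = (-95 + 64)*68 = -31*68 = -2108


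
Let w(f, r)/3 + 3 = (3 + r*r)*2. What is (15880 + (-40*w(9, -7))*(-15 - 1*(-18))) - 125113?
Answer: -145593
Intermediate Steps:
w(f, r) = 9 + 6*r² (w(f, r) = -9 + 3*((3 + r*r)*2) = -9 + 3*((3 + r²)*2) = -9 + 3*(6 + 2*r²) = -9 + (18 + 6*r²) = 9 + 6*r²)
(15880 + (-40*w(9, -7))*(-15 - 1*(-18))) - 125113 = (15880 + (-40*(9 + 6*(-7)²))*(-15 - 1*(-18))) - 125113 = (15880 + (-40*(9 + 6*49))*(-15 + 18)) - 125113 = (15880 - 40*(9 + 294)*3) - 125113 = (15880 - 40*303*3) - 125113 = (15880 - 12120*3) - 125113 = (15880 - 36360) - 125113 = -20480 - 125113 = -145593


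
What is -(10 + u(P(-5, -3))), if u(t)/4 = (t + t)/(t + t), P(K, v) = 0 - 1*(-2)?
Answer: -14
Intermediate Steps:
P(K, v) = 2 (P(K, v) = 0 + 2 = 2)
u(t) = 4 (u(t) = 4*((t + t)/(t + t)) = 4*((2*t)/((2*t))) = 4*((2*t)*(1/(2*t))) = 4*1 = 4)
-(10 + u(P(-5, -3))) = -(10 + 4) = -1*14 = -14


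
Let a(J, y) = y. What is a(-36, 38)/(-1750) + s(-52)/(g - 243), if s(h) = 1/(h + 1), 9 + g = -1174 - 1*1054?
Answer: -480449/22134000 ≈ -0.021706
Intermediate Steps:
g = -2237 (g = -9 + (-1174 - 1*1054) = -9 + (-1174 - 1054) = -9 - 2228 = -2237)
s(h) = 1/(1 + h)
a(-36, 38)/(-1750) + s(-52)/(g - 243) = 38/(-1750) + 1/((1 - 52)*(-2237 - 243)) = 38*(-1/1750) + 1/(-51*(-2480)) = -19/875 - 1/51*(-1/2480) = -19/875 + 1/126480 = -480449/22134000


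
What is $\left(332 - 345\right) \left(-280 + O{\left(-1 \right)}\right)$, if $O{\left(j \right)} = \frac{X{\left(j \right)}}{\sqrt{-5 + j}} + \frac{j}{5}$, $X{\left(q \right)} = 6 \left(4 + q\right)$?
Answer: $\frac{18213}{5} + 39 i \sqrt{6} \approx 3642.6 + 95.53 i$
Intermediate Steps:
$X{\left(q \right)} = 24 + 6 q$
$O{\left(j \right)} = \frac{j}{5} + \frac{24 + 6 j}{\sqrt{-5 + j}}$ ($O{\left(j \right)} = \frac{24 + 6 j}{\sqrt{-5 + j}} + \frac{j}{5} = \frac{j}{5} + \frac{24 + 6 j}{\sqrt{-5 + j}}$)
$\left(332 - 345\right) \left(-280 + O{\left(-1 \right)}\right) = \left(332 - 345\right) \left(-280 + \frac{120 + 30 \left(-1\right) - \sqrt{-5 - 1}}{5 \sqrt{-5 - 1}}\right) = - 13 \left(-280 + \frac{120 - 30 - \sqrt{-6}}{5 i \sqrt{6}}\right) = - 13 \left(-280 + \frac{- \frac{i \sqrt{6}}{6} \left(120 - 30 - i \sqrt{6}\right)}{5}\right) = - 13 \left(-280 + \frac{- \frac{i \sqrt{6}}{6} \left(90 - i \sqrt{6}\right)}{5}\right) = - 13 \left(-280 - \frac{i \sqrt{6} \left(90 - i \sqrt{6}\right)}{30}\right) = 3640 + \frac{13 i \sqrt{6} \left(90 - i \sqrt{6}\right)}{30}$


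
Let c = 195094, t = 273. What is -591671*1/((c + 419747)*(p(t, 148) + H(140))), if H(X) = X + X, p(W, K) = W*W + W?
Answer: -591671/46163491962 ≈ -1.2817e-5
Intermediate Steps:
p(W, K) = W + W² (p(W, K) = W² + W = W + W²)
H(X) = 2*X
-591671*1/((c + 419747)*(p(t, 148) + H(140))) = -591671*1/((195094 + 419747)*(273*(1 + 273) + 2*140)) = -591671*1/(614841*(273*274 + 280)) = -591671*1/(614841*(74802 + 280)) = -591671/(614841*75082) = -591671/46163491962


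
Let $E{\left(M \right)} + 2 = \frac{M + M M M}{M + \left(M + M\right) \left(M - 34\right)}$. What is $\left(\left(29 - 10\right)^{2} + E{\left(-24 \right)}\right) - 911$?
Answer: $- \frac{64057}{115} \approx -557.02$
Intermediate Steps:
$E{\left(M \right)} = -2 + \frac{M + M^{3}}{M + 2 M \left(-34 + M\right)}$ ($E{\left(M \right)} = -2 + \frac{M + M M M}{M + \left(M + M\right) \left(M - 34\right)} = -2 + \frac{M + M^{2} M}{M + 2 M \left(-34 + M\right)} = -2 + \frac{M + M^{3}}{M + 2 M \left(-34 + M\right)}$)
$\left(\left(29 - 10\right)^{2} + E{\left(-24 \right)}\right) - 911 = \left(\left(29 - 10\right)^{2} + \frac{135 + \left(-24\right)^{2} - -96}{-67 + 2 \left(-24\right)}\right) - 911 = \left(19^{2} + \frac{135 + 576 + 96}{-67 - 48}\right) - 911 = \left(361 + \frac{1}{-115} \cdot 807\right) - 911 = \left(361 - \frac{807}{115}\right) - 911 = \frac{40708}{115} - 911 = - \frac{64057}{115}$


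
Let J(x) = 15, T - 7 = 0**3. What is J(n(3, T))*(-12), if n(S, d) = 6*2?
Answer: -180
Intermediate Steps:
T = 7 (T = 7 + 0**3 = 7 + 0 = 7)
n(S, d) = 12
J(n(3, T))*(-12) = 15*(-12) = -180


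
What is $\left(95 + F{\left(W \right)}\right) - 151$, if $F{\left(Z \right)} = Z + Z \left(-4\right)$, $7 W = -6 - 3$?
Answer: $- \frac{365}{7} \approx -52.143$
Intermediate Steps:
$W = - \frac{9}{7}$ ($W = \frac{-6 - 3}{7} = \frac{1}{7} \left(-9\right) = - \frac{9}{7} \approx -1.2857$)
$F{\left(Z \right)} = - 3 Z$ ($F{\left(Z \right)} = Z - 4 Z = - 3 Z$)
$\left(95 + F{\left(W \right)}\right) - 151 = \left(95 - - \frac{27}{7}\right) - 151 = \left(95 + \frac{27}{7}\right) - 151 = \frac{692}{7} - 151 = - \frac{365}{7}$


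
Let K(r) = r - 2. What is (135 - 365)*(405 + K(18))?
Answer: -96830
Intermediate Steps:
K(r) = -2 + r
(135 - 365)*(405 + K(18)) = (135 - 365)*(405 + (-2 + 18)) = -230*(405 + 16) = -230*421 = -96830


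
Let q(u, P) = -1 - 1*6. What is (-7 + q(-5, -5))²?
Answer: 196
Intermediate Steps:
q(u, P) = -7 (q(u, P) = -1 - 6 = -7)
(-7 + q(-5, -5))² = (-7 - 7)² = (-14)² = 196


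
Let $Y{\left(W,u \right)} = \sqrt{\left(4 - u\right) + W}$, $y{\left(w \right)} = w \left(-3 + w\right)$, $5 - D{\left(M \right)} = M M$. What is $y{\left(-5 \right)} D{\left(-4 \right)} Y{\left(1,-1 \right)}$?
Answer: $- 440 \sqrt{6} \approx -1077.8$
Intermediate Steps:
$D{\left(M \right)} = 5 - M^{2}$ ($D{\left(M \right)} = 5 - M M = 5 - M^{2}$)
$Y{\left(W,u \right)} = \sqrt{4 + W - u}$
$y{\left(-5 \right)} D{\left(-4 \right)} Y{\left(1,-1 \right)} = - 5 \left(-3 - 5\right) \left(5 - \left(-4\right)^{2}\right) \sqrt{4 + 1 - -1} = \left(-5\right) \left(-8\right) \left(5 - 16\right) \sqrt{4 + 1 + 1} = 40 \left(5 - 16\right) \sqrt{6} = 40 \left(-11\right) \sqrt{6} = - 440 \sqrt{6}$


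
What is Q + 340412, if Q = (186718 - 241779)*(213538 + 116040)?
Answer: -18146553846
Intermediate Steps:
Q = -18146894258 (Q = -55061*329578 = -18146894258)
Q + 340412 = -18146894258 + 340412 = -18146553846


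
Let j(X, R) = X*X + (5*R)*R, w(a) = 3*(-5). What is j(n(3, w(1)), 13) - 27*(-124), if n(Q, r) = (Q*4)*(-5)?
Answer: 7793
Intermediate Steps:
w(a) = -15
n(Q, r) = -20*Q (n(Q, r) = (4*Q)*(-5) = -20*Q)
j(X, R) = X**2 + 5*R**2
j(n(3, w(1)), 13) - 27*(-124) = ((-20*3)**2 + 5*13**2) - 27*(-124) = ((-60)**2 + 5*169) + 3348 = (3600 + 845) + 3348 = 4445 + 3348 = 7793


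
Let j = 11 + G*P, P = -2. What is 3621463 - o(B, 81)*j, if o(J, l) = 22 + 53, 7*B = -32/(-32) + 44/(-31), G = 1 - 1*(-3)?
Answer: 3621238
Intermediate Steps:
G = 4 (G = 1 + 3 = 4)
B = -13/217 (B = (-32/(-32) + 44/(-31))/7 = (-32*(-1/32) + 44*(-1/31))/7 = (1 - 44/31)/7 = (⅐)*(-13/31) = -13/217 ≈ -0.059908)
o(J, l) = 75
j = 3 (j = 11 + 4*(-2) = 11 - 8 = 3)
3621463 - o(B, 81)*j = 3621463 - 75*3 = 3621463 - 1*225 = 3621463 - 225 = 3621238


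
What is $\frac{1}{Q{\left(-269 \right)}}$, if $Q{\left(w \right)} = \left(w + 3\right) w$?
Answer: $\frac{1}{71554} \approx 1.3975 \cdot 10^{-5}$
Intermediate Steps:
$Q{\left(w \right)} = w \left(3 + w\right)$ ($Q{\left(w \right)} = \left(3 + w\right) w = w \left(3 + w\right)$)
$\frac{1}{Q{\left(-269 \right)}} = \frac{1}{\left(-269\right) \left(3 - 269\right)} = \frac{1}{\left(-269\right) \left(-266\right)} = \frac{1}{71554}$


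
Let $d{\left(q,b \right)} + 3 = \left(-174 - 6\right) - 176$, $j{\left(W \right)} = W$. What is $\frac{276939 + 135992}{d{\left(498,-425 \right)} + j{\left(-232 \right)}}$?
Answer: $- \frac{412931}{591} \approx -698.7$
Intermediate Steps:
$d{\left(q,b \right)} = -359$ ($d{\left(q,b \right)} = -3 - 356 = -359$)
$\frac{276939 + 135992}{d{\left(498,-425 \right)} + j{\left(-232 \right)}} = \frac{276939 + 135992}{-359 - 232} = \frac{412931}{-591} = 412931 \left(- \frac{1}{591}\right) = - \frac{412931}{591}$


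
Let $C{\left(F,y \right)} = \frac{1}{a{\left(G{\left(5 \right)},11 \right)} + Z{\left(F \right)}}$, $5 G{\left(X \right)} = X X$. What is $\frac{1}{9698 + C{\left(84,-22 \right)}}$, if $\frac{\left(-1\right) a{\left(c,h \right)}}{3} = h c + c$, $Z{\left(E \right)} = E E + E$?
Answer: $\frac{6960}{67498081} \approx 0.00010311$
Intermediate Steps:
$Z{\left(E \right)} = E + E^{2}$ ($Z{\left(E \right)} = E^{2} + E = E + E^{2}$)
$G{\left(X \right)} = \frac{X^{2}}{5}$ ($G{\left(X \right)} = \frac{X X}{5} = \frac{X^{2}}{5}$)
$a{\left(c,h \right)} = - 3 c - 3 c h$ ($a{\left(c,h \right)} = - 3 \left(h c + c\right) = - 3 \left(c h + c\right) = - 3 \left(c + c h\right) = - 3 c - 3 c h$)
$C{\left(F,y \right)} = \frac{1}{-180 + F \left(1 + F\right)}$ ($C{\left(F,y \right)} = \frac{1}{- 3 \frac{5^{2}}{5} \left(1 + 11\right) + F \left(1 + F\right)} = \frac{1}{\left(-3\right) \frac{1}{5} \cdot 25 \cdot 12 + F \left(1 + F\right)} = \frac{1}{\left(-3\right) 5 \cdot 12 + F \left(1 + F\right)} = \frac{1}{-180 + F \left(1 + F\right)}$)
$\frac{1}{9698 + C{\left(84,-22 \right)}} = \frac{1}{9698 + \frac{1}{-180 + 84 \left(1 + 84\right)}} = \frac{1}{9698 + \frac{1}{-180 + 84 \cdot 85}} = \frac{1}{9698 + \frac{1}{-180 + 7140}} = \frac{1}{9698 + \frac{1}{6960}} = \frac{1}{\frac{67498081}{6960}} = \frac{6960}{67498081}$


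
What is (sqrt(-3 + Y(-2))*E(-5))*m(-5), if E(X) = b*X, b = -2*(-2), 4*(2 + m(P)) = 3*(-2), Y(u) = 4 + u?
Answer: 70*I ≈ 70.0*I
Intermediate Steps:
m(P) = -7/2 (m(P) = -2 + (3*(-2))/4 = -2 + (1/4)*(-6) = -2 - 3/2 = -7/2)
b = 4
E(X) = 4*X
(sqrt(-3 + Y(-2))*E(-5))*m(-5) = (sqrt(-3 + (4 - 2))*(4*(-5)))*(-7/2) = (sqrt(-3 + 2)*(-20))*(-7/2) = (sqrt(-1)*(-20))*(-7/2) = (I*(-20))*(-7/2) = -20*I*(-7/2) = 70*I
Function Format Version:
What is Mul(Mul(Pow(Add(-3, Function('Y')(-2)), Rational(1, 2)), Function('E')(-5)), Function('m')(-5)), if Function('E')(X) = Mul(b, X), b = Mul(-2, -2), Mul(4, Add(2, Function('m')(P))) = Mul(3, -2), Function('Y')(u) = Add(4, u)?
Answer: Mul(70, I) ≈ Mul(70.000, I)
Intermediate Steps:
Function('m')(P) = Rational(-7, 2) (Function('m')(P) = Add(-2, Mul(Rational(1, 4), Mul(3, -2))) = Add(-2, Mul(Rational(1, 4), -6)) = Add(-2, Rational(-3, 2)) = Rational(-7, 2))
b = 4
Function('E')(X) = Mul(4, X)
Mul(Mul(Pow(Add(-3, Function('Y')(-2)), Rational(1, 2)), Function('E')(-5)), Function('m')(-5)) = Mul(Mul(Pow(Add(-3, Add(4, -2)), Rational(1, 2)), Mul(4, -5)), Rational(-7, 2)) = Mul(Mul(Pow(Add(-3, 2), Rational(1, 2)), -20), Rational(-7, 2)) = Mul(Mul(Pow(-1, Rational(1, 2)), -20), Rational(-7, 2)) = Mul(Mul(I, -20), Rational(-7, 2)) = Mul(Mul(-20, I), Rational(-7, 2)) = Mul(70, I)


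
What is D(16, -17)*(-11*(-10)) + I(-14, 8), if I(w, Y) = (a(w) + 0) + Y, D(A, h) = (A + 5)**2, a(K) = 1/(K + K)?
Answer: 1358503/28 ≈ 48518.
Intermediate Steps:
a(K) = 1/(2*K)
D(A, h) = (5 + A)**2
I(w, Y) = Y + 1/(2*w) (I(w, Y) = (1/(2*w) + 0) + Y = 1/(2*w) + Y = Y + 1/(2*w))
D(16, -17)*(-11*(-10)) + I(-14, 8) = (5 + 16)**2*(-11*(-10)) + (8 + (1/2)/(-14)) = 21**2*110 + (8 + (1/2)*(-1/14)) = 441*110 + (8 - 1/28) = 48510 + 223/28 = 1358503/28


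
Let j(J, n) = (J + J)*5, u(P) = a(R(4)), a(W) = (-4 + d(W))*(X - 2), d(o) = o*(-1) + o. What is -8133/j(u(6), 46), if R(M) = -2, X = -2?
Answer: -8133/160 ≈ -50.831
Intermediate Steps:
d(o) = 0 (d(o) = -o + o = 0)
a(W) = 16 (a(W) = (-4 + 0)*(-2 - 2) = -4*(-4) = 16)
u(P) = 16
j(J, n) = 10*J (j(J, n) = (2*J)*5 = 10*J)
-8133/j(u(6), 46) = -8133/(10*16) = -8133/160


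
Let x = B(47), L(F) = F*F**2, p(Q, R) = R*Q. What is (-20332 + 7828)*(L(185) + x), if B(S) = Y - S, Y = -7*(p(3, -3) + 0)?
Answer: -79170839064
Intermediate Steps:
p(Q, R) = Q*R
Y = 63 (Y = -7*(3*(-3) + 0) = -7*(-9 + 0) = -7*(-9) = 63)
L(F) = F**3
B(S) = 63 - S
x = 16 (x = 63 - 1*47 = 63 - 47 = 16)
(-20332 + 7828)*(L(185) + x) = (-20332 + 7828)*(185**3 + 16) = -12504*(6331625 + 16) = -12504*6331641 = -79170839064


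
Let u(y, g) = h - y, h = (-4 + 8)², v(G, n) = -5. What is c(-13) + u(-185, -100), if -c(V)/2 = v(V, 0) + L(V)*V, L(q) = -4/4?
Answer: 185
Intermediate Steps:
L(q) = -1 (L(q) = -4*¼ = -1)
h = 16 (h = 4² = 16)
u(y, g) = 16 - y
c(V) = 10 + 2*V (c(V) = -2*(-5 - V) = 10 + 2*V)
c(-13) + u(-185, -100) = (10 + 2*(-13)) + (16 - 1*(-185)) = (10 - 26) + (16 + 185) = -16 + 201 = 185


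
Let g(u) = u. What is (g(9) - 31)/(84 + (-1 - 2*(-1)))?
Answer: -22/85 ≈ -0.25882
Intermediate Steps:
(g(9) - 31)/(84 + (-1 - 2*(-1))) = (9 - 31)/(84 + (-1 - 2*(-1))) = -22/(84 + (-1 + 2)) = -22/(84 + 1) = -22/85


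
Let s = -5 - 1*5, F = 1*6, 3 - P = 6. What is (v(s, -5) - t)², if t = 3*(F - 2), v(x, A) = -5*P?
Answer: 9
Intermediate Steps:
P = -3 (P = 3 - 1*6 = 3 - 6 = -3)
F = 6
s = -10 (s = -5 - 5 = -10)
v(x, A) = 15 (v(x, A) = -5*(-3) = 15)
t = 12 (t = 3*(6 - 2) = 3*4 = 12)
(v(s, -5) - t)² = (15 - 1*12)² = (15 - 12)² = 3² = 9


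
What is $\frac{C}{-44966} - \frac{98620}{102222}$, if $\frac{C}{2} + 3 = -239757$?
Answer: $\frac{11145736630}{1149128613} \approx 9.6993$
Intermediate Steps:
$C = -479520$ ($C = -6 + 2 \left(-239757\right) = -6 - 479514 = -479520$)
$\frac{C}{-44966} - \frac{98620}{102222} = - \frac{479520}{-44966} - \frac{98620}{102222} = \left(-479520\right) \left(- \frac{1}{44966}\right) - \frac{49310}{51111} = \frac{239760}{22483} - \frac{49310}{51111} = \frac{11145736630}{1149128613}$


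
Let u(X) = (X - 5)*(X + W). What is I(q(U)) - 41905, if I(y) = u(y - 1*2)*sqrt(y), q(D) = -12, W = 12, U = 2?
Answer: -41905 + 76*I*sqrt(3) ≈ -41905.0 + 131.64*I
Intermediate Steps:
u(X) = (-5 + X)*(12 + X) (u(X) = (X - 5)*(X + 12) = (-5 + X)*(12 + X))
I(y) = sqrt(y)*(-74 + (-2 + y)**2 + 7*y) (I(y) = (-60 + (y - 1*2)**2 + 7*(y - 1*2))*sqrt(y) = (-60 + (y - 2)**2 + 7*(y - 2))*sqrt(y) = (-60 + (-2 + y)**2 + 7*(-2 + y))*sqrt(y) = (-60 + (-2 + y)**2 + (-14 + 7*y))*sqrt(y) = (-74 + (-2 + y)**2 + 7*y)*sqrt(y) = sqrt(y)*(-74 + (-2 + y)**2 + 7*y))
I(q(U)) - 41905 = sqrt(-12)*(-70 + (-12)**2 + 3*(-12)) - 41905 = (2*I*sqrt(3))*(-70 + 144 - 36) - 41905 = (2*I*sqrt(3))*38 - 41905 = 76*I*sqrt(3) - 41905 = -41905 + 76*I*sqrt(3)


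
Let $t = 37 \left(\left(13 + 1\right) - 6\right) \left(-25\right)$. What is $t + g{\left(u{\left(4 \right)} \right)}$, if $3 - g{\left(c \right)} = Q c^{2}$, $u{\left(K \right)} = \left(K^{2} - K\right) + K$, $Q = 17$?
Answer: $-11749$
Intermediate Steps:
$u{\left(K \right)} = K^{2}$
$g{\left(c \right)} = 3 - 17 c^{2}$
$t = -7400$ ($t = 37 \left(14 - 6\right) \left(-25\right) = 37 \cdot 8 \left(-25\right) = 296 \left(-25\right) = -7400$)
$t + g{\left(u{\left(4 \right)} \right)} = -7400 + \left(3 - 17 \left(4^{2}\right)^{2}\right) = -7400 + \left(3 - 17 \cdot 16^{2}\right) = -7400 + \left(3 - 4352\right) = -7400 - 4349 = -11749$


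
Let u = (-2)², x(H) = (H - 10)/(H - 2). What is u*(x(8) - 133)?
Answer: -1600/3 ≈ -533.33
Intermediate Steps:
x(H) = (-10 + H)/(-2 + H)
u = 4
u*(x(8) - 133) = 4*((-10 + 8)/(-2 + 8) - 133) = 4*(-2/6 - 133) = 4*((⅙)*(-2) - 133) = 4*(-⅓ - 133) = 4*(-400/3) = -1600/3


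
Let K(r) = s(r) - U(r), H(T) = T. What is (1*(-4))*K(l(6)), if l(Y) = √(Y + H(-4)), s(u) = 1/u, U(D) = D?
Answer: 2*√2 ≈ 2.8284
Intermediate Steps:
s(u) = 1/u
l(Y) = √(-4 + Y) (l(Y) = √(Y - 4) = √(-4 + Y))
K(r) = 1/r - r
(1*(-4))*K(l(6)) = (1*(-4))*(1/(√(-4 + 6)) - √(-4 + 6)) = -4*(1/(√2) - √2) = -4*(√2/2 - √2) = -(-2)*√2 = 2*√2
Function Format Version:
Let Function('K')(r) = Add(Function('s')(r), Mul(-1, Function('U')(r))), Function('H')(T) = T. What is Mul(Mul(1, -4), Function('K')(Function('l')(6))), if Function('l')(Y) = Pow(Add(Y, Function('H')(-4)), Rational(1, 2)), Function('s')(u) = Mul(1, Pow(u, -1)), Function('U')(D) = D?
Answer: Mul(2, Pow(2, Rational(1, 2))) ≈ 2.8284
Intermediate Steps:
Function('s')(u) = Pow(u, -1)
Function('l')(Y) = Pow(Add(-4, Y), Rational(1, 2)) (Function('l')(Y) = Pow(Add(Y, -4), Rational(1, 2)) = Pow(Add(-4, Y), Rational(1, 2)))
Function('K')(r) = Add(Pow(r, -1), Mul(-1, r))
Mul(Mul(1, -4), Function('K')(Function('l')(6))) = Mul(Mul(1, -4), Add(Pow(Pow(Add(-4, 6), Rational(1, 2)), -1), Mul(-1, Pow(Add(-4, 6), Rational(1, 2))))) = Mul(-4, Add(Pow(Pow(2, Rational(1, 2)), -1), Mul(-1, Pow(2, Rational(1, 2))))) = Mul(-4, Add(Mul(Rational(1, 2), Pow(2, Rational(1, 2))), Mul(-1, Pow(2, Rational(1, 2))))) = Mul(-4, Mul(Rational(-1, 2), Pow(2, Rational(1, 2)))) = Mul(2, Pow(2, Rational(1, 2)))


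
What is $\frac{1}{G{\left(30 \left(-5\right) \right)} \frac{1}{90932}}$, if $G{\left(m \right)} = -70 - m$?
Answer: $\frac{22733}{20} \approx 1136.7$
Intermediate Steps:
$\frac{1}{G{\left(30 \left(-5\right) \right)} \frac{1}{90932}} = \frac{1}{\left(-70 - 30 \left(-5\right)\right) \frac{1}{90932}} = \frac{1}{\left(-70 - -150\right) \frac{1}{90932}} = \frac{1}{\left(-70 + 150\right) \frac{1}{90932}} = \frac{1}{80 \cdot \frac{1}{90932}} = \frac{1}{\frac{20}{22733}} = \frac{22733}{20}$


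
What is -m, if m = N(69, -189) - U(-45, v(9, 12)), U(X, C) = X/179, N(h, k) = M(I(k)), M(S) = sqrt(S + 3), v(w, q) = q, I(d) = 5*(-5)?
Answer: -45/179 - I*sqrt(22) ≈ -0.2514 - 4.6904*I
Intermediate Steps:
I(d) = -25
M(S) = sqrt(3 + S)
N(h, k) = I*sqrt(22) (N(h, k) = sqrt(3 - 25) = sqrt(-22) = I*sqrt(22))
U(X, C) = X/179 (U(X, C) = X*(1/179) = X/179)
m = 45/179 + I*sqrt(22) (m = I*sqrt(22) - (-45)/179 = I*sqrt(22) - 1*(-45/179) = I*sqrt(22) + 45/179 = 45/179 + I*sqrt(22) ≈ 0.2514 + 4.6904*I)
-m = -(45/179 + I*sqrt(22)) = -45/179 - I*sqrt(22)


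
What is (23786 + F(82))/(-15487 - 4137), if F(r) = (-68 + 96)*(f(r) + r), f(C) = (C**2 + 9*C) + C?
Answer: -10787/892 ≈ -12.093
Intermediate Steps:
f(C) = C**2 + 10*C
F(r) = 28*r + 28*r*(10 + r) (F(r) = (-68 + 96)*(r*(10 + r) + r) = 28*(r + r*(10 + r)) = 28*r + 28*r*(10 + r))
(23786 + F(82))/(-15487 - 4137) = (23786 + 28*82*(11 + 82))/(-15487 - 4137) = (23786 + 28*82*93)/(-19624) = (23786 + 213528)*(-1/19624) = 237314*(-1/19624) = -10787/892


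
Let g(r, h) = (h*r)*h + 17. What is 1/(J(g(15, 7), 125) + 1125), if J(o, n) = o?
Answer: 1/1877 ≈ 0.00053276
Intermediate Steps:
g(r, h) = 17 + r*h**2 (g(r, h) = r*h**2 + 17 = 17 + r*h**2)
1/(J(g(15, 7), 125) + 1125) = 1/((17 + 15*7**2) + 1125) = 1/((17 + 15*49) + 1125) = 1/((17 + 735) + 1125) = 1/(752 + 1125) = 1/1877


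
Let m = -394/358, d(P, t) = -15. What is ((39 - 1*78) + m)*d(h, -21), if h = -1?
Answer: 107670/179 ≈ 601.51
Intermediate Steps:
m = -197/179 (m = -394*1/358 = -197/179 ≈ -1.1006)
((39 - 1*78) + m)*d(h, -21) = ((39 - 1*78) - 197/179)*(-15) = ((39 - 78) - 197/179)*(-15) = (-39 - 197/179)*(-15) = -7178/179*(-15) = 107670/179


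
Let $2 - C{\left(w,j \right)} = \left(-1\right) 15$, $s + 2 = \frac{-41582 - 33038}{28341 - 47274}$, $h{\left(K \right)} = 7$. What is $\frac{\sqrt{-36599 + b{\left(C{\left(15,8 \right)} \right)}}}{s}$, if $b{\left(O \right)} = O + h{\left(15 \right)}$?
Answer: $\frac{94665 i \sqrt{1463}}{36754} \approx 98.516 i$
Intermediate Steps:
$s = \frac{36754}{18933}$ ($s = -2 + \frac{-41582 - 33038}{28341 - 47274} = -2 - \frac{74620}{-18933} = -2 - - \frac{74620}{18933} = -2 + \frac{74620}{18933} = \frac{36754}{18933} \approx 1.9413$)
$C{\left(w,j \right)} = 17$ ($C{\left(w,j \right)} = 2 - \left(-1\right) 15 = 2 - -15 = 2 + 15 = 17$)
$b{\left(O \right)} = 7 + O$ ($b{\left(O \right)} = O + 7 = 7 + O$)
$\frac{\sqrt{-36599 + b{\left(C{\left(15,8 \right)} \right)}}}{s} = \frac{\sqrt{-36599 + \left(7 + 17\right)}}{\frac{36754}{18933}} = \sqrt{-36599 + 24} \cdot \frac{18933}{36754} = \sqrt{-36575} \cdot \frac{18933}{36754} = 5 i \sqrt{1463} \cdot \frac{18933}{36754} = \frac{94665 i \sqrt{1463}}{36754}$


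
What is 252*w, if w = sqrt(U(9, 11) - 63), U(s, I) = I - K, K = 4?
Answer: 504*I*sqrt(14) ≈ 1885.8*I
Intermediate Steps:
U(s, I) = -4 + I (U(s, I) = I - 1*4 = I - 4 = -4 + I)
w = 2*I*sqrt(14) (w = sqrt((-4 + 11) - 63) = sqrt(7 - 63) = sqrt(-56) = 2*I*sqrt(14) ≈ 7.4833*I)
252*w = 252*(2*I*sqrt(14)) = 504*I*sqrt(14)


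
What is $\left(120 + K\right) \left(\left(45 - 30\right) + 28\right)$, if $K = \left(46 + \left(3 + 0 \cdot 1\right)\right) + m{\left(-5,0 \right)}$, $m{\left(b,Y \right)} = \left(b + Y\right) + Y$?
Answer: $7052$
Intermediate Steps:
$m{\left(b,Y \right)} = b + 2 Y$ ($m{\left(b,Y \right)} = \left(Y + b\right) + Y = b + 2 Y$)
$K = 44$ ($K = \left(46 + \left(3 + 0 \cdot 1\right)\right) + \left(-5 + 2 \cdot 0\right) = \left(46 + \left(3 + 0\right)\right) + \left(-5 + 0\right) = \left(46 + 3\right) - 5 = 49 - 5 = 44$)
$\left(120 + K\right) \left(\left(45 - 30\right) + 28\right) = \left(120 + 44\right) \left(\left(45 - 30\right) + 28\right) = 164 \left(15 + 28\right) = 164 \cdot 43 = 7052$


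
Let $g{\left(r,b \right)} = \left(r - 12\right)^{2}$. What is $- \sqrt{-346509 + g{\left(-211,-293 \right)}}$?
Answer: $- 2 i \sqrt{74195} \approx - 544.78 i$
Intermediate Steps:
$g{\left(r,b \right)} = \left(-12 + r\right)^{2}$
$- \sqrt{-346509 + g{\left(-211,-293 \right)}} = - \sqrt{-346509 + \left(-12 - 211\right)^{2}} = - \sqrt{-346509 + \left(-223\right)^{2}} = - \sqrt{-346509 + 49729} = - \sqrt{-296780} = - 2 i \sqrt{74195}$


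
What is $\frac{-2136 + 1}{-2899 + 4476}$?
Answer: $- \frac{2135}{1577} \approx -1.3538$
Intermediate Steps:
$\frac{-2136 + 1}{-2899 + 4476} = - \frac{2135}{1577}$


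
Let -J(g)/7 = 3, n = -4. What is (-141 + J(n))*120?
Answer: -19440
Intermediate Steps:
J(g) = -21 (J(g) = -7*3 = -21)
(-141 + J(n))*120 = (-141 - 21)*120 = -162*120 = -19440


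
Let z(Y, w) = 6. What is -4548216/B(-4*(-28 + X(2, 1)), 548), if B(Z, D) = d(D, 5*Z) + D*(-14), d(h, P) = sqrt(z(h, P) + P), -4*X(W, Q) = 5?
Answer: 34893913152/58858993 + 4548216*sqrt(591)/58858993 ≈ 594.72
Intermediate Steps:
X(W, Q) = -5/4 (X(W, Q) = -1/4*5 = -5/4)
d(h, P) = sqrt(6 + P)
B(Z, D) = sqrt(6 + 5*Z) - 14*D (B(Z, D) = sqrt(6 + 5*Z) + D*(-14) = sqrt(6 + 5*Z) - 14*D)
-4548216/B(-4*(-28 + X(2, 1)), 548) = -4548216/(sqrt(6 + 5*(-4*(-28 - 5/4))) - 14*548) = -4548216/(sqrt(6 + 5*(-4*(-117/4))) - 7672) = -4548216/(sqrt(6 + 5*117) - 7672) = -4548216/(sqrt(6 + 585) - 7672) = -4548216/(sqrt(591) - 7672) = -4548216/(-7672 + sqrt(591))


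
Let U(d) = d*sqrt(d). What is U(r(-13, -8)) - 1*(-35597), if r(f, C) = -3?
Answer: 35597 - 3*I*sqrt(3) ≈ 35597.0 - 5.1962*I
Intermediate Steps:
U(d) = d**(3/2)
U(r(-13, -8)) - 1*(-35597) = (-3)**(3/2) - 1*(-35597) = -3*I*sqrt(3) + 35597 = 35597 - 3*I*sqrt(3)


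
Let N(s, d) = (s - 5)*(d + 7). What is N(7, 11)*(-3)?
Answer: -108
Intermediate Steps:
N(s, d) = (-5 + s)*(7 + d)
N(7, 11)*(-3) = (-35 - 5*11 + 7*7 + 11*7)*(-3) = (-35 - 55 + 49 + 77)*(-3) = 36*(-3) = -108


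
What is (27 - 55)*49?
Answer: -1372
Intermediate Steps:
(27 - 55)*49 = -28*49 = -1372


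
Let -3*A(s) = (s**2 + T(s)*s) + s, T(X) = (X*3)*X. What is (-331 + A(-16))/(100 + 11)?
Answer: 3685/111 ≈ 33.198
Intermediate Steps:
T(X) = 3*X**2 (T(X) = (3*X)*X = 3*X**2)
A(s) = -s**3 - s/3 - s**2/3 (A(s) = -((s**2 + (3*s**2)*s) + s)/3 = -((s**2 + 3*s**3) + s)/3 = -(s + s**2 + 3*s**3)/3 = -s**3 - s/3 - s**2/3)
(-331 + A(-16))/(100 + 11) = (-331 - 1/3*(-16)*(1 - 16 + 3*(-16)**2))/(100 + 11) = (-331 - 1/3*(-16)*(1 - 16 + 3*256))/111 = (-331 - 1/3*(-16)*(1 - 16 + 768))*(1/111) = (-331 - 1/3*(-16)*753)*(1/111) = (-331 + 4016)*(1/111) = 3685*(1/111) = 3685/111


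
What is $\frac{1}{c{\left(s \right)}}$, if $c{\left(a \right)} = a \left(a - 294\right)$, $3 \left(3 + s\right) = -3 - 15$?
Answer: $\frac{1}{2727} \approx 0.0003667$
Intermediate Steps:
$s = -9$ ($s = -3 + \frac{-3 - 15}{3} = -3 + \frac{1}{3} \left(-18\right) = -3 - 6 = -9$)
$c{\left(a \right)} = a \left(-294 + a\right)$
$\frac{1}{c{\left(s \right)}} = \frac{1}{\left(-9\right) \left(-294 - 9\right)} = \frac{1}{\left(-9\right) \left(-303\right)} = \frac{1}{2727}$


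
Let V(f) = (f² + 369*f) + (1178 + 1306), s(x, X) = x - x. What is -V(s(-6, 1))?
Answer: -2484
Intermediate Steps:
s(x, X) = 0
V(f) = 2484 + f² + 369*f (V(f) = (f² + 369*f) + 2484 = 2484 + f² + 369*f)
-V(s(-6, 1)) = -(2484 + 0² + 369*0) = -(2484 + 0 + 0) = -1*2484 = -2484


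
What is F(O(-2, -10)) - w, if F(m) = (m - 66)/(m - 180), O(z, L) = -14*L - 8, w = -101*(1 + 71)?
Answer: 58165/8 ≈ 7270.6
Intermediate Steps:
w = -7272 (w = -101*72 = -7272)
O(z, L) = -8 - 14*L
F(m) = (-66 + m)/(-180 + m)
F(O(-2, -10)) - w = (-66 + (-8 - 14*(-10)))/(-180 + (-8 - 14*(-10))) - 1*(-7272) = (-66 + (-8 + 140))/(-180 + (-8 + 140)) + 7272 = (-66 + 132)/(-180 + 132) + 7272 = 66/(-48) + 7272 = -1/48*66 + 7272 = -11/8 + 7272 = 58165/8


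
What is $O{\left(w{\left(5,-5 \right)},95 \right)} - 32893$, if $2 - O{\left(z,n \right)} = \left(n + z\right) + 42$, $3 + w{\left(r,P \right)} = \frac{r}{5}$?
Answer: $-33026$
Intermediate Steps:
$w{\left(r,P \right)} = -3 + \frac{r}{5}$
$O{\left(z,n \right)} = -40 - n - z$ ($O{\left(z,n \right)} = 2 - \left(\left(n + z\right) + 42\right) = 2 - \left(42 + n + z\right) = -40 - n - z$)
$O{\left(w{\left(5,-5 \right)},95 \right)} - 32893 = \left(-40 - 95 - \left(-3 + \frac{1}{5} \cdot 5\right)\right) - 32893 = \left(-40 - 95 - \left(-3 + 1\right)\right) - 32893 = \left(-40 - 95 - -2\right) - 32893 = \left(-40 - 95 + 2\right) - 32893 = -133 - 32893 = -33026$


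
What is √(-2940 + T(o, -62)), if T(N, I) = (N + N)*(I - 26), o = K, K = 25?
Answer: 2*I*√1835 ≈ 85.674*I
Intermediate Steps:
o = 25
T(N, I) = 2*N*(-26 + I) (T(N, I) = (2*N)*(-26 + I) = 2*N*(-26 + I))
√(-2940 + T(o, -62)) = √(-2940 + 2*25*(-26 - 62)) = √(-2940 + 2*25*(-88)) = √(-2940 - 4400) = √(-7340) = 2*I*√1835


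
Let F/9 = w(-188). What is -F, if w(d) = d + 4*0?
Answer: 1692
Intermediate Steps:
w(d) = d (w(d) = d + 0 = d)
F = -1692 (F = 9*(-188) = -1692)
-F = -1*(-1692) = 1692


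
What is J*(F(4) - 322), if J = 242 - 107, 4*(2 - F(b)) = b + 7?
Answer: -174285/4 ≈ -43571.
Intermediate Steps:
F(b) = ¼ - b/4 (F(b) = 2 - (b + 7)/4 = 2 - (7 + b)/4 = 2 + (-7/4 - b/4) = ¼ - b/4)
J = 135
J*(F(4) - 322) = 135*((¼ - ¼*4) - 322) = 135*((¼ - 1) - 322) = 135*(-¾ - 322) = 135*(-1291/4) = -174285/4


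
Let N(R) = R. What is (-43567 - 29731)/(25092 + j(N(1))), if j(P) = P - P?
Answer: -36649/12546 ≈ -2.9212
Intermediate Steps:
j(P) = 0
(-43567 - 29731)/(25092 + j(N(1))) = (-43567 - 29731)/(25092 + 0) = -73298/25092 = -73298*1/25092 = -36649/12546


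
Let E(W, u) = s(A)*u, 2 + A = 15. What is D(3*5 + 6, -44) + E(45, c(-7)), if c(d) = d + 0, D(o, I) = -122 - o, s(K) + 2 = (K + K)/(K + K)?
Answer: -136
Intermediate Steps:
A = 13 (A = -2 + 15 = 13)
s(K) = -1 (s(K) = -2 + (K + K)/(K + K) = -2 + (2*K)/((2*K)) = -2 + (2*K)*(1/(2*K)) = -2 + 1 = -1)
c(d) = d
E(W, u) = -u
D(3*5 + 6, -44) + E(45, c(-7)) = (-122 - (3*5 + 6)) - 1*(-7) = (-122 - (15 + 6)) + 7 = (-122 - 1*21) + 7 = (-122 - 21) + 7 = -143 + 7 = -136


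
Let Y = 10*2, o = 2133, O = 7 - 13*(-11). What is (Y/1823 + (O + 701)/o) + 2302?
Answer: 8952826651/3888459 ≈ 2302.4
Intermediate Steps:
O = 150 (O = 7 + 143 = 150)
Y = 20
(Y/1823 + (O + 701)/o) + 2302 = (20/1823 + (150 + 701)/2133) + 2302 = (20*(1/1823) + 851*(1/2133)) + 2302 = (20/1823 + 851/2133) + 2302 = 1594033/3888459 + 2302 = 8952826651/3888459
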